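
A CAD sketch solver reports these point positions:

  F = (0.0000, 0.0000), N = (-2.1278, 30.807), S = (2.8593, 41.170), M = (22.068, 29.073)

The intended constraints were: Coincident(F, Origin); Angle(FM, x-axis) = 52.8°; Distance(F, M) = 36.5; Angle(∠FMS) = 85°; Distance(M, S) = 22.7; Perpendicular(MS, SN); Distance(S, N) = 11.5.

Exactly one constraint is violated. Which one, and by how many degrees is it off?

Perpendicular(MS, SN) — off by 6.50°.

F = (0.00, 0.00) ✓; FM at 52.80° ✓; |FM| = 36.50 ✓; ∠FMS = 85.00° ✓; |MS| = 22.70 ✓; ∠(MS, SN) = 96.50° ✗; |SN| = 11.50 ✓.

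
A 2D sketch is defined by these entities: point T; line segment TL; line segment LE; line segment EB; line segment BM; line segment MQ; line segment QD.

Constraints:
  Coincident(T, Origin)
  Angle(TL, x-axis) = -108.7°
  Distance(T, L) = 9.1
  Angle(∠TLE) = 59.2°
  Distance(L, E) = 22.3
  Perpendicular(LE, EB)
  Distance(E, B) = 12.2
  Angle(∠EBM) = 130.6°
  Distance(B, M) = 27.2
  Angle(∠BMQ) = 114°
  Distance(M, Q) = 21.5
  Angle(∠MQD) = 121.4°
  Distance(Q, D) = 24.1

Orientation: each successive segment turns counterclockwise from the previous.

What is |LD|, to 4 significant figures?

20.56

T is at the origin; TL runs at -108.7° with length 9.1, so L = (-2.918, -8.620). ∠TLE = 59.2° gives LE at 12.10° from the x-axis; with |LE| = 22.3, E = (18.89, -3.945). The perpendicularity gives EB at right angles to LE, so EB runs at 102.1°; with |EB| = 12.2, B = (16.33, 7.984). ∠EBM = 130.6° gives BM at 151.5° from the x-axis; with |BM| = 27.2, M = (-7.574, 20.96). ∠BMQ = 114.0° gives MQ at -142.5° from the x-axis; with |MQ| = 21.5, Q = (-24.63, 7.874). ∠MQD = 121.4° gives QD at -83.90° from the x-axis; with |QD| = 24.1, D = (-22.07, -16.09). Then |LD| = |D − L| = 20.56.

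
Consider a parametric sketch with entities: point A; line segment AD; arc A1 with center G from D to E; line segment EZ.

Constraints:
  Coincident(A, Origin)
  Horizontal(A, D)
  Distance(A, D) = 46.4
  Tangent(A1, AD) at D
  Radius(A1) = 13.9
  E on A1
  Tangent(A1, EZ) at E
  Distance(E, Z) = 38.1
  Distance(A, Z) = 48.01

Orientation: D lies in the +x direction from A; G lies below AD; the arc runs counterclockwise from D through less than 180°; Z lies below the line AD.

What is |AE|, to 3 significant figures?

34.6

Checks: |GE| = 13.90 ✓; ∠(GE, EZ) = 90.00° ✓; |EZ| = 38.10 ✓; |AZ| = 48.01 ✓.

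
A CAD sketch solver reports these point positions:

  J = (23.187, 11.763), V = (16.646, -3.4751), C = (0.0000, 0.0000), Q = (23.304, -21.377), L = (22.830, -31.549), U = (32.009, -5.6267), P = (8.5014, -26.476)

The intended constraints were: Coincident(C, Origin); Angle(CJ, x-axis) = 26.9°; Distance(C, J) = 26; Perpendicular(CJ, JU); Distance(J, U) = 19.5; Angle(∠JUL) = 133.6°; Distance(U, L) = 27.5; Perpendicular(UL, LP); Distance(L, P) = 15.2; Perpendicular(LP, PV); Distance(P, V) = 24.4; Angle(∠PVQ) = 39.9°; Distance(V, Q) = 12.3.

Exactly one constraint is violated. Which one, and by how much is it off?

Distance(V, Q) = 12.3 — off by 6.80.

C = (0.00, 0.00) ✓; CJ at 26.90° ✓; |CJ| = 26.00 ✓; ∠(CJ, JU) = 90.00° ✓; |JU| = 19.50 ✓; ∠JUL = 133.6° ✓; |UL| = 27.50 ✓; ∠(UL, LP) = 90.00° ✓; |LP| = 15.20 ✓; ∠(LP, PV) = 90.00° ✓; |PV| = 24.40 ✓; ∠PVQ = 39.90° ✓; |VQ| = 19.10 ✗.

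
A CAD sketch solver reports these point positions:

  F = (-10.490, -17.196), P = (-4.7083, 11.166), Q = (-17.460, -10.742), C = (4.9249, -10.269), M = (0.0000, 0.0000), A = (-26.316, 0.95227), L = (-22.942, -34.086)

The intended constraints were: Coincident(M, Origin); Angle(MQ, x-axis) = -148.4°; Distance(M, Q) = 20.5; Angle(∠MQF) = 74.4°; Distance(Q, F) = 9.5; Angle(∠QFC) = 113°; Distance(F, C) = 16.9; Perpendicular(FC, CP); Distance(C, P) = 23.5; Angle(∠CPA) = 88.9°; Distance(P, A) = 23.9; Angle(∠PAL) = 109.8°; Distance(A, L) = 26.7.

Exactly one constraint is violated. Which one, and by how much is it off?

Distance(A, L) = 26.7 — off by 8.50.

M = (0.00, 0.00) ✓; MQ at -148.4° ✓; |MQ| = 20.50 ✓; ∠MQF = 74.40° ✓; |QF| = 9.499 ✓; ∠QFC = 113.0° ✓; |FC| = 16.90 ✓; ∠(FC, CP) = 90.00° ✓; |CP| = 23.50 ✓; ∠CPA = 88.90° ✓; |PA| = 23.90 ✓; ∠PAL = 109.8° ✓; |AL| = 35.20 ✗.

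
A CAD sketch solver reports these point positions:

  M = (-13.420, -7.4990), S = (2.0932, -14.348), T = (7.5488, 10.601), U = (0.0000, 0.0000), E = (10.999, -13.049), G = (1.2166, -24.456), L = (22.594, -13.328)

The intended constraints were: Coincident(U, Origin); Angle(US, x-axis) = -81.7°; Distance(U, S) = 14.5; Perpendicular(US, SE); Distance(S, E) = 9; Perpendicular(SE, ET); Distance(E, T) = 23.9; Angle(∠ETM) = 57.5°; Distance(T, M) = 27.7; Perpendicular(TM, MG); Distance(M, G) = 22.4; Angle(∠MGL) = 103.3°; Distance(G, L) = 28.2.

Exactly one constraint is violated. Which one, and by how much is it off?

Distance(G, L) = 28.2 — off by 4.10.

U = (0.00, 0.00) ✓; US at -81.70° ✓; |US| = 14.50 ✓; ∠(US, SE) = 90.00° ✓; |SE| = 9.000 ✓; ∠(SE, ET) = 90.00° ✓; |ET| = 23.90 ✓; ∠ETM = 57.50° ✓; |TM| = 27.70 ✓; ∠(TM, MG) = 90.00° ✓; |MG| = 22.40 ✓; ∠MGL = 103.3° ✓; |GL| = 24.10 ✗.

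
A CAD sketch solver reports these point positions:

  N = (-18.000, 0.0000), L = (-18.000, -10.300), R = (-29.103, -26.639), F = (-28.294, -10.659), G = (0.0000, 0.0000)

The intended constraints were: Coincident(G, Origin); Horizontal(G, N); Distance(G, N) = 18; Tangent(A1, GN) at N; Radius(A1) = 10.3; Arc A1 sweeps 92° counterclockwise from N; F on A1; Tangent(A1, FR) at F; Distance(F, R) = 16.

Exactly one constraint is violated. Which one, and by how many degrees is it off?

Tangent(A1, FR) at F — off by 4.90°.

G = (0.00, 0.00) ✓; G.y = 0.00, N.y = 0.00 ✓; |GN| = 18.00 ✓; ∠(LN, NG) = 90.00° ✓; |LN| = 10.30 ✓; bearing(L→F) − bearing(L→N) = 92.00° ✓; |LF| = 10.30 ✓; ∠(LF, FR) = 94.90° ✗; |FR| = 16.00 ✓.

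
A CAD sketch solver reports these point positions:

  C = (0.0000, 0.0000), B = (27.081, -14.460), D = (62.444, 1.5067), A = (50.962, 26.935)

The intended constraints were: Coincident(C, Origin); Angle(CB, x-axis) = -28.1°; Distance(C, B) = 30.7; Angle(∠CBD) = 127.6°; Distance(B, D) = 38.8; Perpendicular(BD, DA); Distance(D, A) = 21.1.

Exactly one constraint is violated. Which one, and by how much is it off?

Distance(D, A) = 21.1 — off by 6.80.

C = (0.00, 0.00) ✓; CB at -28.10° ✓; |CB| = 30.70 ✓; ∠CBD = 127.6° ✓; |BD| = 38.80 ✓; ∠(BD, DA) = 90.00° ✓; |DA| = 27.90 ✗.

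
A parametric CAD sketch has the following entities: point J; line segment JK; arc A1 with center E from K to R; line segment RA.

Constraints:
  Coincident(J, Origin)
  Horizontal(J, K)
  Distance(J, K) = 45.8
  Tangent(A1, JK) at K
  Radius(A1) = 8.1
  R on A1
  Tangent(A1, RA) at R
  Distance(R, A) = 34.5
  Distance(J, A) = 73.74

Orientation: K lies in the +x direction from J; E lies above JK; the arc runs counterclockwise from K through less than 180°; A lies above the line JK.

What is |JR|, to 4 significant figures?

53.98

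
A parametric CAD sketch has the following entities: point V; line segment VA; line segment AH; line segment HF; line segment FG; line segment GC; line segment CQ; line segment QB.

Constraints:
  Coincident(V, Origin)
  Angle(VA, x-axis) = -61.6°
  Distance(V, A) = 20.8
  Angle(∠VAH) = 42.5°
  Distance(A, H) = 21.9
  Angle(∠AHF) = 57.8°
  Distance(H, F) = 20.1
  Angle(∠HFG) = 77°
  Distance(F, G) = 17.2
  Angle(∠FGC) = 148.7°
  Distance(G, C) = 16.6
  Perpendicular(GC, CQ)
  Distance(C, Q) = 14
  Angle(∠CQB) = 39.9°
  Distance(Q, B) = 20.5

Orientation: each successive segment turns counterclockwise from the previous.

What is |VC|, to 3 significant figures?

32.4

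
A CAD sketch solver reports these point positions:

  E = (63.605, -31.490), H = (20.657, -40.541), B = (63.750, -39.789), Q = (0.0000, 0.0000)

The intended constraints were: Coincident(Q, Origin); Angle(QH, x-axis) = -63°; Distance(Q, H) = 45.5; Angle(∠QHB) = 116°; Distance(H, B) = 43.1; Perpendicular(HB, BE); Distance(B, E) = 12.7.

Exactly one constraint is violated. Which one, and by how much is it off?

Distance(B, E) = 12.7 — off by 4.40.

Q = (0.00, 0.00) ✓; QH at -63.00° ✓; |QH| = 45.50 ✓; ∠QHB = 116.0° ✓; |HB| = 43.10 ✓; ∠(HB, BE) = 90.00° ✓; |BE| = 8.300 ✗.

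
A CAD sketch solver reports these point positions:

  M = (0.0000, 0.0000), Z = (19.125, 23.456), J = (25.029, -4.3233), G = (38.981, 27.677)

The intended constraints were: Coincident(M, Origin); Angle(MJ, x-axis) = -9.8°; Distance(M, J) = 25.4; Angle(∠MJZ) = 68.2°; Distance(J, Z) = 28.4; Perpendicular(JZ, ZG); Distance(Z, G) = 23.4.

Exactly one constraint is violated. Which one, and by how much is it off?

Distance(Z, G) = 23.4 — off by 3.10.

M = (0.00, 0.00) ✓; MJ at -9.800° ✓; |MJ| = 25.40 ✓; ∠MJZ = 68.20° ✓; |JZ| = 28.40 ✓; ∠(JZ, ZG) = 90.00° ✓; |ZG| = 20.30 ✗.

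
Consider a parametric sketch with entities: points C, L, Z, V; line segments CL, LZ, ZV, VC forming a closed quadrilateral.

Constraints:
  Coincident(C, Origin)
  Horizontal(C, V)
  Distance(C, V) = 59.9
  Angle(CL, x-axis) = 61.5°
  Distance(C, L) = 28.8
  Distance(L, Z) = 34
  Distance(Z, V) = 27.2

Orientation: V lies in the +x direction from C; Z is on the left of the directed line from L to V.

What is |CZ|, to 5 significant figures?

53.569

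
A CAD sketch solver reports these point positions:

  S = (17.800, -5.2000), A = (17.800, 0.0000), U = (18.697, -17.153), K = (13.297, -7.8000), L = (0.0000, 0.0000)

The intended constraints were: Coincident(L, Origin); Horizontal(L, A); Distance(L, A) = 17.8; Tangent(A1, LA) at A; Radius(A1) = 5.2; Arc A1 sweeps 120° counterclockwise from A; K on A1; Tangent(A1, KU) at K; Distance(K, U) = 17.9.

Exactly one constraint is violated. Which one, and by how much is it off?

Distance(K, U) = 17.9 — off by 7.10.

L = (0.00, 0.00) ✓; L.y = 0.00, A.y = 0.00 ✓; |LA| = 17.80 ✓; ∠(SA, AL) = 90.00° ✓; |SA| = 5.200 ✓; bearing(S→K) − bearing(S→A) = 120.0° ✓; |SK| = 5.200 ✓; ∠(SK, KU) = 90.00° ✓; |KU| = 10.80 ✗.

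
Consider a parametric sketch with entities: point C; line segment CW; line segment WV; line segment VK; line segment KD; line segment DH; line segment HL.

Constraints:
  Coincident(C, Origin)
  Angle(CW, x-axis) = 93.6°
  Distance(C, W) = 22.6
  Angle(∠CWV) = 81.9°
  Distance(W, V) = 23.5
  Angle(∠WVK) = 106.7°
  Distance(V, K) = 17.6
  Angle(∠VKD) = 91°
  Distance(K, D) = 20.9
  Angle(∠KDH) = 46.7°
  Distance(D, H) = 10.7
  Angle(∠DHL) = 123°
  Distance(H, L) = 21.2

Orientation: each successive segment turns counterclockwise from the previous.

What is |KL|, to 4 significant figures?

8.319

∠KDH = 46.7° gives DH at 127.3° from the x-axis; with |DH| = 10.7, H = (-11.66, 6.584). ∠DHL = 123.0° gives HL at -175.7° from the x-axis; with |HL| = 21.2, L = (-32.80, 4.994). Then |KL| = |L − K| = 8.319.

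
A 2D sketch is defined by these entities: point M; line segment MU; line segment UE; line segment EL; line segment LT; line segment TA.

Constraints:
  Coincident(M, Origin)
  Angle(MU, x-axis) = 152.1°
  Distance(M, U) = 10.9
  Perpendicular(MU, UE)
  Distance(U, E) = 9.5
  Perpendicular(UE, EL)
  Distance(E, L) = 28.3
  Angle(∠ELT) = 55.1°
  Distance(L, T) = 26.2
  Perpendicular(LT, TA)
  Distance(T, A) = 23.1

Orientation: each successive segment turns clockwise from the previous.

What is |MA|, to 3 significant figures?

16.6

M is at the origin; MU runs at 152.1° with length 10.9, so U = (-9.63, 5.10). The perpendicularity gives UE at right angles to MU, so UE runs at 62.1°; with |UE| = 9.5, E = (-5.19, 13.5). UE ⟂ EL, so EL runs at -27.9°; with |EL| = 28.3, L = (19.8, 0.254). ∠ELT = 55.1° gives LT at -153° from the x-axis; with |LT| = 26.2, T = (-3.48, -11.7). LT is perpendicular to TA, so TA runs at 117°; with |TA| = 23.1, A = (-14.0, 8.82). Then |MA| = |A − M| = 16.6.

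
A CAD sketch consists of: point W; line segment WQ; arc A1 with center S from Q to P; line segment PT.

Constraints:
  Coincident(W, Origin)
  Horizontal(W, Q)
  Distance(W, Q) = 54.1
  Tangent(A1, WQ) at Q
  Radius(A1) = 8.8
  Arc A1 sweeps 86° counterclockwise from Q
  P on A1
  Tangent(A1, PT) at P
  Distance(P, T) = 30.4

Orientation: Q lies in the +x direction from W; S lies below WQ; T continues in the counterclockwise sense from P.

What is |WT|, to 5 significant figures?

57.875

W is at the origin; W and Q share the same y with |WQ| = 54.1 and Q on the +x side, so Q = (54.100, 0.0000). Since A1 is tangent to WQ there, SQ ⟂ WQ, so S = Q + (0, -8.8) = (54.100, -8.8000). On A1, Q sits at bearing 90° from S; an 86° counterclockwise sweep puts P at bearing 176°, so P = S + 8.8·(cos 176°, sin 176°) = (45.321, -8.1861). The tangent condition forces SP to be normal to PT, so PT runs along (−sin 176°, cos 176°); with |PT| = 30.4, T = (43.201, -38.512). Then |WT| = |T − W| = 57.875.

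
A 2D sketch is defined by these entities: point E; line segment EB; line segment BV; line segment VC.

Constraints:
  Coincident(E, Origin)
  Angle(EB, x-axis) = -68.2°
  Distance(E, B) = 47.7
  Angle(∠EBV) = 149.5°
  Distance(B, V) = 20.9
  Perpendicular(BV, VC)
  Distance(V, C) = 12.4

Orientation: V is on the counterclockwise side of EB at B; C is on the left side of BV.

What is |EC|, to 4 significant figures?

63.11

E is at the origin; EB runs at -68.2° with length 47.7, so B = 47.7·(cos -68.2°, sin -68.2°) = (17.71, -44.29). ∠EBV = 149.5°, so BV runs at -68.2° + (180° − 149.5°) = -37.70° from the x-axis; with |BV| = 20.9, V = B + 20.9·(cos -37.70°, sin -37.70°) = (34.25, -57.07). The perpendicularity gives VC at right angles to BV; with |VC| = 12.4 on the left of BV, C = V + 12.4·(0.6115, 0.7912) = (41.83, -47.26). Then |EC| = |C − E| = 63.11.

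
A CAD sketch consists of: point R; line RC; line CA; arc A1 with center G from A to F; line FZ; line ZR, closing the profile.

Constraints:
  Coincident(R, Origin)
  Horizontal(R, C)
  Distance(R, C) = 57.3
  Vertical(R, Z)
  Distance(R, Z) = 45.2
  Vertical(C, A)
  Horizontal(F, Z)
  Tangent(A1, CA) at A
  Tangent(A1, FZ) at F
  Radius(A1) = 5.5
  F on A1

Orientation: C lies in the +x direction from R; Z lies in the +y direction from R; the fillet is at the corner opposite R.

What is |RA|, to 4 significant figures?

69.71

R is at the origin; RC is horizontal with |RC| = 57.3 and C on the +x side, so C = (57.30, 0.000). R and Z share the same x with |RZ| = 45.2 and Z on the +y side, so Z = (0.000, 45.20). The virtual corner opposite R is at (57.30, 45.20). A1 meets CA tangentially, so GA is at right angles to CA and the tangent condition forces GF to be normal to FZ, with radius 5.5, so the center G sits 5.5 in from both sides at G = (51.80, 39.70). That places the tangent points at A = (57.30, 39.70) on CA and F = (51.80, 45.20) on FZ. Then |RA| = |A − R| = 69.71.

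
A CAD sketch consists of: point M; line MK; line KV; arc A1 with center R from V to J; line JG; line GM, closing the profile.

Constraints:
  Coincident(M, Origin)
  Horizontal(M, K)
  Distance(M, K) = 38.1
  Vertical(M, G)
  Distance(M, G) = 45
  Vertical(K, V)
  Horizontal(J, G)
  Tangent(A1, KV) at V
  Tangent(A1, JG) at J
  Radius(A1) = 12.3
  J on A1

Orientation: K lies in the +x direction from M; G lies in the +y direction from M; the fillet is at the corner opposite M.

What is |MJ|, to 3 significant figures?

51.9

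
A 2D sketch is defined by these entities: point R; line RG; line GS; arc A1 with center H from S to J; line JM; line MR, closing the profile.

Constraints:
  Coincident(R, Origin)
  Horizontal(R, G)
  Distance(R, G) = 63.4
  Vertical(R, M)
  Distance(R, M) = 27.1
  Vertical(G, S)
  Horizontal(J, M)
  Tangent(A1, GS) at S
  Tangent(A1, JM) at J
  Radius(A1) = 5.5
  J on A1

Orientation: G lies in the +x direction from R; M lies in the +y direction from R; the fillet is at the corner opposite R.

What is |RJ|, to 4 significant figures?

63.93

R is at the origin; RG is horizontal with |RG| = 63.4 and G on the +x side, so G = (63.40, 0.000). RM is vertical with |RM| = 27.1 and M on the +y side, so M = (0.000, 27.10). The virtual corner opposite R is at (63.40, 27.10). Since A1 is tangent to GS there, HS ⟂ GS and the tangent condition forces HJ to be normal to JM, with radius 5.5, so the center H sits 5.5 in from both sides at H = (57.90, 21.60). That places the tangent points at S = (63.40, 21.60) on GS and J = (57.90, 27.10) on JM. Then |RJ| = |J − R| = 63.93.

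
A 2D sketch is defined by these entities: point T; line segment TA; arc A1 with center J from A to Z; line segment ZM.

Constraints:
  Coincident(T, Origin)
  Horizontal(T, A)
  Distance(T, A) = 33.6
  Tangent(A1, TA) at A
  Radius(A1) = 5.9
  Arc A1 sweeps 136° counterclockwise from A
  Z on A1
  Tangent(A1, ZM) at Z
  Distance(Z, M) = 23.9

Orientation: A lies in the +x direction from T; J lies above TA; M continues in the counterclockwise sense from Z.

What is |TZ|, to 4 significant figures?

39.04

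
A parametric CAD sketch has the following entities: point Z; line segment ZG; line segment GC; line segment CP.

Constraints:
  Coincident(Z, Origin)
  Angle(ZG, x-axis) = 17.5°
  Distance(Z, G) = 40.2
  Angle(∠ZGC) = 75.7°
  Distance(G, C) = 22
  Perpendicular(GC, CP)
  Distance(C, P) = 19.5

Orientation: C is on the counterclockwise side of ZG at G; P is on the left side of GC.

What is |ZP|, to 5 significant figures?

22.895

Z is at the origin; ZG runs at 17.5° with length 40.2, so G = 40.2·(cos 17.5°, sin 17.5°) = (38.339, 12.088). ∠ZGC = 75.7°, so GC runs at 17.5° + (180° − 75.7°) = 121.80° from the x-axis; with |GC| = 22.0, C = G + 22.0·(cos 121.80°, sin 121.80°) = (26.746, 30.786). The perpendicularity gives CP at right angles to GC; with |CP| = 19.5 on the left of GC, P = C + 19.5·(-0.84989, -0.52696) = (10.173, 20.510). Then |ZP| = |P − Z| = 22.895.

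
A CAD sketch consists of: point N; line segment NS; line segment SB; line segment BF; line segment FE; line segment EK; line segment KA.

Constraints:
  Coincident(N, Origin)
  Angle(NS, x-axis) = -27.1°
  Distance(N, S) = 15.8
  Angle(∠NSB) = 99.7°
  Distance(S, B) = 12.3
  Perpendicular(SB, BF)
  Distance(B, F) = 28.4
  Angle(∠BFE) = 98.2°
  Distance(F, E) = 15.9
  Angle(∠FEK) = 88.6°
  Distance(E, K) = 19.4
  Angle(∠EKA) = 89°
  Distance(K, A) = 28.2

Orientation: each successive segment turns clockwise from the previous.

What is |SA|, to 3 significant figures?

23.9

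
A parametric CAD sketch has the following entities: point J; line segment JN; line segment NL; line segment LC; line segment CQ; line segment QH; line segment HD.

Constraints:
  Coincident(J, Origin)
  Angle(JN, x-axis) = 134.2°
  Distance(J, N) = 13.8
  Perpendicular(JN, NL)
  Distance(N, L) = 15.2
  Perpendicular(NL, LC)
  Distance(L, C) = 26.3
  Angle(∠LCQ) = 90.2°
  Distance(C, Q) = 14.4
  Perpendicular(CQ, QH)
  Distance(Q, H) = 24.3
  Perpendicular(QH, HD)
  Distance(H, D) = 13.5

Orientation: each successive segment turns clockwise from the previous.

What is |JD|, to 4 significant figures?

18.47

CQ is perpendicular to QH, so QH runs at 134.4°; with |QH| = 24.3, H = (-7.679, 8.922). QH ⟂ HD, so HD runs at 44.40°; with |HD| = 13.5, D = (1.967, 18.37). Then |JD| = |D − J| = 18.47.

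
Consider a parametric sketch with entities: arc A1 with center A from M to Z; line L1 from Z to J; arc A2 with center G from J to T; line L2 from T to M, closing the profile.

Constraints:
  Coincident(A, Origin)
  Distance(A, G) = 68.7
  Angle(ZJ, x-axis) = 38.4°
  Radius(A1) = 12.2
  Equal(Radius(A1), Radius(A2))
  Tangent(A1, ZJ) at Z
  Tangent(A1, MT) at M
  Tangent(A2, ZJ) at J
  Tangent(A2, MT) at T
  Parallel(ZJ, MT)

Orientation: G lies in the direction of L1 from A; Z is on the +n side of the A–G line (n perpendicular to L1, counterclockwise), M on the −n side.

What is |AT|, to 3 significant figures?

69.8

The slot axis is L1's direction at 38.4°, so u = (cos 38.4°, sin 38.4°) = (0.784, 0.621) and n = (−sin 38.4°, cos 38.4°) = (-0.621, 0.784). A is at the origin and G lies 68.7 along u from A, so G = 68.7·u = (53.8, 42.7). Tangency of A1 to both parallel lines with radius 12.2 puts Z and M at A ± 12.2·n: Z = (-7.58, 9.56), M = (7.58, -9.56). Equal radii place J and T the same way about G: J = G + 12.2·n = (46.3, 52.2), T = G − 12.2·n = (61.4, 33.1). Then |AT| = |T − A| = 69.8.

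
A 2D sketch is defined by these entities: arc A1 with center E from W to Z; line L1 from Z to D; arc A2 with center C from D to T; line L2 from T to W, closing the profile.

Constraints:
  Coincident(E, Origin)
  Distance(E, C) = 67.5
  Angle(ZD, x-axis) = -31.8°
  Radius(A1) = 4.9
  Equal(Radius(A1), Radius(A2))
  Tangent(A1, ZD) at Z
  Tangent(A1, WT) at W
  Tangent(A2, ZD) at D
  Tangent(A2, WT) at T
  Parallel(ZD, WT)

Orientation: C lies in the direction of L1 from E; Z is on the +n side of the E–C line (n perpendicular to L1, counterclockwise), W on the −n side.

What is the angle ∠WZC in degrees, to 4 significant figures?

85.85°

E is at the origin and C lies 67.5 along u from E, so C = 67.5·u = (57.37, -35.57). Tangency of A1 to both parallel lines with radius 4.9 puts Z and W at E ± 4.9·n: Z = (2.582, 4.164), W = (-2.582, -4.164). Then cos ∠WZC = ZW·ZC / (|ZW||ZC|), giving 85.85°.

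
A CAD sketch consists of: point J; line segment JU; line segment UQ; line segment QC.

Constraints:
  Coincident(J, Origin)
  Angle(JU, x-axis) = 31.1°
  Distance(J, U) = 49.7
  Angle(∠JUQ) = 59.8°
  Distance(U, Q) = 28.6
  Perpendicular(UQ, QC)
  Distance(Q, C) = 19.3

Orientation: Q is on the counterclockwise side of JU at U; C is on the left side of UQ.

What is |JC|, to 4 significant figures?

23.93

J is at the origin; JU runs at 31.1° with length 49.7, so U = 49.7·(cos 31.1°, sin 31.1°) = (42.56, 25.67). ∠JUQ = 59.8°, so UQ runs at 31.1° + (180° − 59.8°) = 151.3° from the x-axis; with |UQ| = 28.6, Q = U + 28.6·(cos 151.3°, sin 151.3°) = (17.47, 39.41). UQ is perpendicular to QC; with |QC| = 19.3 on the left of UQ, C = Q + 19.3·(-0.4802, -0.8771) = (8.202, 22.48). Then |JC| = |C − J| = 23.93.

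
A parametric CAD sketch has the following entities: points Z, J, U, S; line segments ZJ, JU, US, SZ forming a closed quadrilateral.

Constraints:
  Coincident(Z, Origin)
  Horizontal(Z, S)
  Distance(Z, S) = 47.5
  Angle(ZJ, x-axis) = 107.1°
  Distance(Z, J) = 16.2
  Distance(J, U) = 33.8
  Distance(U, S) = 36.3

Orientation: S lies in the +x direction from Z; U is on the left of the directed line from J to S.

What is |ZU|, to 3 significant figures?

39.2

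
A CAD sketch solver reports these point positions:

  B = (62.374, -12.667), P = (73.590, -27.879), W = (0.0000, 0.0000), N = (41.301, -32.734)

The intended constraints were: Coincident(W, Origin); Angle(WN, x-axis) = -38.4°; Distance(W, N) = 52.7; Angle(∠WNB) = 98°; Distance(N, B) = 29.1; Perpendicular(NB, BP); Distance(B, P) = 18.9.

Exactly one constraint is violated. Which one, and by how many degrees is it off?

Perpendicular(NB, BP) — off by 7.20°.

W = (0.00, 0.00) ✓; WN at -38.40° ✓; |WN| = 52.70 ✓; ∠WNB = 98.00° ✓; |NB| = 29.10 ✓; ∠(NB, BP) = 97.20° ✗; |BP| = 18.90 ✓.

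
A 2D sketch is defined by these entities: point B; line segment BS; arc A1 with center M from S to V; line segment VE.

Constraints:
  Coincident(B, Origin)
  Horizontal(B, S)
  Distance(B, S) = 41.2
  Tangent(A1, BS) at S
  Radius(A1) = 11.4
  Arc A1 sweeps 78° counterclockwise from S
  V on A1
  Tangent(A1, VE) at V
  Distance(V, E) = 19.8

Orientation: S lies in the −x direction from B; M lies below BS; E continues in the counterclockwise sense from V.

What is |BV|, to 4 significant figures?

53.12

A1 meets BS tangentially, so MS is at right angles to BS, so M = S + (0, -11.4) = (-41.20, -11.40). On A1, S sits at bearing 90° from M; a 78° counterclockwise sweep puts V at bearing 168°, so V = M + 11.4·(cos 168°, sin 168°) = (-52.35, -9.030). Then |BV| = |V − B| = 53.12.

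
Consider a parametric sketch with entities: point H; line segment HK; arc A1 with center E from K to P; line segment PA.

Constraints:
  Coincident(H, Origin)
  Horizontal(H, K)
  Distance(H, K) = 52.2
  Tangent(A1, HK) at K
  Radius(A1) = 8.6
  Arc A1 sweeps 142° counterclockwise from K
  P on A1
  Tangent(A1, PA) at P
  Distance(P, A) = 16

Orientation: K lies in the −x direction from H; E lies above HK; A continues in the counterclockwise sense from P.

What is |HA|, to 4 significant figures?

64.64

H is at the origin; H and K share the same y with |HK| = 52.2 and K on the −x side, so K = (-52.20, 0.000). Since A1 is tangent to HK there, EK ⟂ HK, so E = K + (0, 8.6) = (-52.20, 8.600). On A1, K sits at bearing -90° from E; a 142° counterclockwise sweep puts P at bearing 52°, so P = E + 8.6·(cos 52°, sin 52°) = (-46.91, 15.38). A1 meets PA tangentially, so EP is at right angles to PA, so PA runs along (−sin 52°, cos 52°); with |PA| = 16.0, A = (-59.51, 25.23). Then |HA| = |A − H| = 64.64.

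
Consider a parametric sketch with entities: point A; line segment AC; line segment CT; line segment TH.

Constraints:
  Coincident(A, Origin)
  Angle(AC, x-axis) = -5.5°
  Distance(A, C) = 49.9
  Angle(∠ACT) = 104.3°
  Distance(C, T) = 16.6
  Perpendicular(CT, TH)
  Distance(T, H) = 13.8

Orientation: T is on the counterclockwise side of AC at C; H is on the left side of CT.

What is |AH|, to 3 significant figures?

45.1

A is at the origin; AC runs at -5.5° with length 49.9, so C = 49.9·(cos -5.5°, sin -5.5°) = (49.7, -4.78). ∠ACT = 104.3°, so CT runs at -5.5° + (180° − 104.3°) = 70.2° from the x-axis; with |CT| = 16.6, T = C + 16.6·(cos 70.2°, sin 70.2°) = (55.3, 10.8). CT is perpendicular to TH; with |TH| = 13.8 on the left of CT, H = T + 13.8·(-0.941, 0.339) = (42.3, 15.5). Then |AH| = |H − A| = 45.1.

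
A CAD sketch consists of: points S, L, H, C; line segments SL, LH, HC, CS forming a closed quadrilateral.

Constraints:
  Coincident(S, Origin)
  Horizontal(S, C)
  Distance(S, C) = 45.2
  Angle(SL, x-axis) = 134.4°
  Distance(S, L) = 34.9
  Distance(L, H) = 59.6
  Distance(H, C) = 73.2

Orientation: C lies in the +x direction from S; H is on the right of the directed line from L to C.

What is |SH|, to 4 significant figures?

39.53

Checks: S.y = 0.00, C.y = 0.00 ✓; |LH| = 59.60 ✓; |HC| = 73.20 ✓.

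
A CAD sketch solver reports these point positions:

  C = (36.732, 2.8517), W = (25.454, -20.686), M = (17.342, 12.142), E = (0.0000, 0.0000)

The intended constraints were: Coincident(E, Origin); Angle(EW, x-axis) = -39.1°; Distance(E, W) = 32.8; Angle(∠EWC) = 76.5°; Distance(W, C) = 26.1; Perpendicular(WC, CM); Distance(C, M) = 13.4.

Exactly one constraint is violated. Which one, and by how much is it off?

Distance(C, M) = 13.4 — off by 8.10.

E = (0.00, 0.00) ✓; EW at -39.10° ✓; |EW| = 32.80 ✓; ∠EWC = 76.50° ✓; |WC| = 26.10 ✓; ∠(WC, CM) = 90.00° ✓; |CM| = 21.50 ✗.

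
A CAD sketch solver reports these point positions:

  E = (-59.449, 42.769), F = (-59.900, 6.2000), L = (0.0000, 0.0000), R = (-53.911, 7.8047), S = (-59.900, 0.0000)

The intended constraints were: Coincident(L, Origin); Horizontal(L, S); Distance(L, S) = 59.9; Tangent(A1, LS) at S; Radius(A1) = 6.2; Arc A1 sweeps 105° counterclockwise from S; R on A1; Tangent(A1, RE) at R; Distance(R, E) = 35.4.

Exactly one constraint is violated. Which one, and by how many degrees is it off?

Tangent(A1, RE) at R — off by 6.00°.

L = (0.00, 0.00) ✓; L.y = 0.00, S.y = 0.00 ✓; |LS| = 59.90 ✓; ∠(FS, SL) = 90.00° ✓; |FS| = 6.200 ✓; bearing(F→R) − bearing(F→S) = 105.0° ✓; |FR| = 6.200 ✓; ∠(FR, RE) = 96.00° ✗; |RE| = 35.40 ✓.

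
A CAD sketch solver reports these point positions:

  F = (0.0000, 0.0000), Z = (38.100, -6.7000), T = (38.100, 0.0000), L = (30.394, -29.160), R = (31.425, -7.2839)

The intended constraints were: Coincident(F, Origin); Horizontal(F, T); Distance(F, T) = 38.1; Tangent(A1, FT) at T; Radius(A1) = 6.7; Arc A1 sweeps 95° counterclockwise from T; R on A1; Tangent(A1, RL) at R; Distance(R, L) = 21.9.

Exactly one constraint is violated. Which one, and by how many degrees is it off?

Tangent(A1, RL) at R — off by 7.70°.

F = (0.00, 0.00) ✓; F.y = 0.00, T.y = 0.00 ✓; |FT| = 38.10 ✓; ∠(ZT, TF) = 90.00° ✓; |ZT| = 6.700 ✓; bearing(Z→R) − bearing(Z→T) = 95.00° ✓; |ZR| = 6.700 ✓; ∠(ZR, RL) = 97.70° ✗; |RL| = 21.90 ✓.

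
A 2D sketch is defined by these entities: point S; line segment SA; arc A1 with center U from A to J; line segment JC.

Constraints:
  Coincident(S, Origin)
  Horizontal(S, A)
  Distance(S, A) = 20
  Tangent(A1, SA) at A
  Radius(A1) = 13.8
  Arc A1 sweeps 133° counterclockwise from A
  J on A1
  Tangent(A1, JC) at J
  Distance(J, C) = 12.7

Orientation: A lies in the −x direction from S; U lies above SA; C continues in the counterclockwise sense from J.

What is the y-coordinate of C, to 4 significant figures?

32.50

On A1, A sits at bearing -90° from U; a 133° counterclockwise sweep puts J at bearing 43°, so J = U + 13.8·(cos 43°, sin 43°) = (-9.907, 23.21). A1 meets JC tangentially, so UJ is at right angles to JC, so JC runs along (−sin 43°, cos 43°); with |JC| = 12.7, C = (-18.57, 32.50). So C.y = 32.50.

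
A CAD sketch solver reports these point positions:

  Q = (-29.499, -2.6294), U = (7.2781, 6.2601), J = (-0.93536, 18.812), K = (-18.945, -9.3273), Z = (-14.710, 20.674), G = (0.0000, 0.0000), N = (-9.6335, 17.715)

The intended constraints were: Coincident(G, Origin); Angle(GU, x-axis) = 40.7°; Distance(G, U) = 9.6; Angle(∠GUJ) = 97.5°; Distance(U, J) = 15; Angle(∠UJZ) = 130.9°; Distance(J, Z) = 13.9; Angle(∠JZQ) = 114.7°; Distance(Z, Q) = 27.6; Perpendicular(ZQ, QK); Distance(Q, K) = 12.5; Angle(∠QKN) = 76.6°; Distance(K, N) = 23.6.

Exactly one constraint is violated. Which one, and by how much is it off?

Distance(K, N) = 23.6 — off by 5.00.

G = (0.00, 0.00) ✓; GU at 40.70° ✓; |GU| = 9.600 ✓; ∠GUJ = 97.50° ✓; |UJ| = 15.00 ✓; ∠UJZ = 130.9° ✓; |JZ| = 13.90 ✓; ∠JZQ = 114.7° ✓; |ZQ| = 27.60 ✓; ∠(ZQ, QK) = 90.00° ✓; |QK| = 12.50 ✓; ∠QKN = 76.60° ✓; |KN| = 28.60 ✗.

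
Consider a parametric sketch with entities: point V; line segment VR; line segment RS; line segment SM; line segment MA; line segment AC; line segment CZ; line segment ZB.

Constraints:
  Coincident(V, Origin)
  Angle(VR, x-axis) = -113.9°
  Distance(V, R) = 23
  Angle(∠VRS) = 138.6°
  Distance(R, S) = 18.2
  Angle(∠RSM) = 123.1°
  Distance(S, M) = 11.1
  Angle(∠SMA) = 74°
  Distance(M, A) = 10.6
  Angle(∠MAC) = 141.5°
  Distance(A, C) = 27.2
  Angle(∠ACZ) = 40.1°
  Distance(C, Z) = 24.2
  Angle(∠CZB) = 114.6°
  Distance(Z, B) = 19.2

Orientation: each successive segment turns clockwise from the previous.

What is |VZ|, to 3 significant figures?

35.5

V is at the origin; VR runs at -113.9° with length 23.0, so R = (-9.32, -21.0). ∠VRS = 138.6° gives RS at -155° from the x-axis; with |RS| = 18.2, S = (-25.9, -28.6). ∠RSM = 123.1° gives SM at 148° from the x-axis; with |SM| = 11.1, M = (-35.2, -22.7). ∠SMA = 74.0° gives MA at 41.8° from the x-axis; with |MA| = 10.6, A = (-27.3, -15.7). ∠MAC = 141.5° gives AC at 3.30° from the x-axis; with |AC| = 27.2, C = (-0.189, -14.1). ∠ACZ = 40.1° gives CZ at -137° from the x-axis; with |CZ| = 24.2, Z = (-17.8, -30.7). Then |VZ| = |Z − V| = 35.5.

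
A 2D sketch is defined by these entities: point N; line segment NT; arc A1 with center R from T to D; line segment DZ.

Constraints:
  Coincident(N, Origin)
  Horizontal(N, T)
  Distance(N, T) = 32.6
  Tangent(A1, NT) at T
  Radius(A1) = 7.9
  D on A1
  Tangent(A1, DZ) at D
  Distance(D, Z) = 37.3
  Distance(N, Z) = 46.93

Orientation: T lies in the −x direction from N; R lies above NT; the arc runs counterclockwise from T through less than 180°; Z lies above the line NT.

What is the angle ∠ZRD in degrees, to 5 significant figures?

78.042°

Checks: |NT| = 32.60 ✓; |RD| = 7.900 ✓; ∠(RD, DZ) = 90.00° ✓; |DZ| = 37.30 ✓; |NZ| = 46.93 ✓.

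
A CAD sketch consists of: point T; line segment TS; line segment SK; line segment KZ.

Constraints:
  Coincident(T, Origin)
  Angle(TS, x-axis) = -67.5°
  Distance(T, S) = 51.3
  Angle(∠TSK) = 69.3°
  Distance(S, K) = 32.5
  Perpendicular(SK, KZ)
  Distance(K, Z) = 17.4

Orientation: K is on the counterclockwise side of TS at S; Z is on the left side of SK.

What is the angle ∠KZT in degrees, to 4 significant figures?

154.8°

T is at the origin; TS runs at -67.5° with length 51.3, so S = 51.3·(cos -67.5°, sin -67.5°) = (19.63, -47.40). ∠TSK = 69.3°, so SK runs at -67.5° + (180° − 69.3°) = 43.20° from the x-axis; with |SK| = 32.5, K = S + 32.5·(cos 43.20°, sin 43.20°) = (43.32, -25.15). SK is perpendicular to KZ; with |KZ| = 17.4 on the left of SK, Z = K + 17.4·(-0.6845, 0.7290) = (31.41, -12.46). Then cos ∠KZT = ZK·ZT / (|ZK||ZT|), giving 154.8°.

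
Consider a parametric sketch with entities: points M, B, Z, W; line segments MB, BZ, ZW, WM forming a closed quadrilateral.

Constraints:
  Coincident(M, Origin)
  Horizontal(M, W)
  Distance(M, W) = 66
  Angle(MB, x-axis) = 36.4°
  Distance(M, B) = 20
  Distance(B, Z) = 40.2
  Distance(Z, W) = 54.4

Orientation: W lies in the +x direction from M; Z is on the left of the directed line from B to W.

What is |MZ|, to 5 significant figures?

59.217

Checks: |BZ| = 40.20 ✓; |ZW| = 54.40 ✓.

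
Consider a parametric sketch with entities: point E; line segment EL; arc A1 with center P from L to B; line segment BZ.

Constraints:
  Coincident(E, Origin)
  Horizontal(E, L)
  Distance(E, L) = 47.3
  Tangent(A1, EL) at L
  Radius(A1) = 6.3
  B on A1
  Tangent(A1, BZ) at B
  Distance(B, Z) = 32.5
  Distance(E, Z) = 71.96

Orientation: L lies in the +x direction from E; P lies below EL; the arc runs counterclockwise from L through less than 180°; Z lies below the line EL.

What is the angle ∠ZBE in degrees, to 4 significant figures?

141.8°

Checks: |PB| = 6.300 ✓; ∠(PB, BZ) = 90.00° ✓; |BZ| = 32.50 ✓; |EZ| = 71.96 ✓.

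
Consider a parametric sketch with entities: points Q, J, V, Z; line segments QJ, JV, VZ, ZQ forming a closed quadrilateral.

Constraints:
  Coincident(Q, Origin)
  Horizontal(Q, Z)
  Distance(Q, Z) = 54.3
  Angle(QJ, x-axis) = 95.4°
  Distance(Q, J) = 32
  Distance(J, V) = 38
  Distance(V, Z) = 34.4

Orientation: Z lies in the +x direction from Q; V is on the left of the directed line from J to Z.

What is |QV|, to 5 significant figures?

44.912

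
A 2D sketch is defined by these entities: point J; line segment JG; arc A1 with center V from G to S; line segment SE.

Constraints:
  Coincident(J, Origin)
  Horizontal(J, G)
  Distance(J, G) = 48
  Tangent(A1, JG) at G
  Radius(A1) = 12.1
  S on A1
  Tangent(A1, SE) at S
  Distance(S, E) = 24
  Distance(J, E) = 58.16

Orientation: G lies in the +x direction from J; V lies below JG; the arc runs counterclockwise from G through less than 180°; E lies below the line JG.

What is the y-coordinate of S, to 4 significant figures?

-15.66

Checks: |VS| = 12.10 ✓; ∠(VS, SE) = 90.00° ✓; |SE| = 24.00 ✓; |JE| = 58.16 ✓.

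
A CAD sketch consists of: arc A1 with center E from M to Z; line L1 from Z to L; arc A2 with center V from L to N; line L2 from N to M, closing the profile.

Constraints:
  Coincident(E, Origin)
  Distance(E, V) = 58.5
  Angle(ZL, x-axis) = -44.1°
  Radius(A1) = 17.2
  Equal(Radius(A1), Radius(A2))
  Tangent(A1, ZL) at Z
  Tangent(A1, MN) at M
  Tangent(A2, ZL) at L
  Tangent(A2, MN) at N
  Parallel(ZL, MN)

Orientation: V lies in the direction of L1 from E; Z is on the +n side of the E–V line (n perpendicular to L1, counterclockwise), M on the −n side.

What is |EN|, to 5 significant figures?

60.976

The slot axis is L1's direction at -44.1°, so u = (cos -44.1°, sin -44.1°) = (0.71813, -0.69591) and n = (−sin -44.1°, cos -44.1°) = (0.69591, 0.71813). E is at the origin and V lies 58.5 along u from E, so V = 58.5·u = (42.010, -40.711). Tangency of A1 to both parallel lines with radius 17.2 puts Z and M at E ± 17.2·n: Z = (11.970, 12.352), M = (-11.970, -12.352). Equal radii place L and N the same way about V: L = V + 17.2·n = (53.980, -28.359), N = V − 17.2·n = (30.041, -53.063). Then |EN| = |N − E| = 60.976.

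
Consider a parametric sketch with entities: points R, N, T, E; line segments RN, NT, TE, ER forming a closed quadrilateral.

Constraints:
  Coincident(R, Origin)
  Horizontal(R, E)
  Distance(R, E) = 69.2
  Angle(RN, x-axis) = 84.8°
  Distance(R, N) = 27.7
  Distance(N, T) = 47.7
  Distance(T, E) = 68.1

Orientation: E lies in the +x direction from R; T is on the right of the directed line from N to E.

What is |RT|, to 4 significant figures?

20.51

R is at the origin; R and E share the same y with |RE| = 69.2 and E in +x, so E = (69.2, 0). RN runs at 84.8° with |RN| = 27.7, so N = (2.511, 27.59). T is determined by |NT| = 47.7 and |TE| = 68.1 together: it lies at the intersection of circle(N, 47.7) and circle(E, 68.1). With |NE| = 72.17, the foot of the radical line on NE is 19.72 from N and the perpendicular offset is √(47.7² − 19.72²) = 43.43. Taking the right-of-NE solution: T = (4.130, -20.09).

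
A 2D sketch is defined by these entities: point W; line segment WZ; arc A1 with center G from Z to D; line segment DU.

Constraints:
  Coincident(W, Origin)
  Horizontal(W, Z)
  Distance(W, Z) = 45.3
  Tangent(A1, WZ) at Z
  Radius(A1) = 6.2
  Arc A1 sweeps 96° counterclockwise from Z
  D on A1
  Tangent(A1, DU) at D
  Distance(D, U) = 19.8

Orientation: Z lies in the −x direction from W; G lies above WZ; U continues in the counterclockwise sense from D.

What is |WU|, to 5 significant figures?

49.011

W is at the origin; WZ is horizontal with |WZ| = 45.3 and Z on the −x side, so Z = (-45.300, 0.0000). The tangent condition forces GZ to be normal to WZ, so G = Z + (0, 6.2) = (-45.300, 6.2000). On A1, Z sits at bearing -90° from G; a 96° counterclockwise sweep puts D at bearing 6°, so D = G + 6.2·(cos 6°, sin 6°) = (-39.134, 6.8481). The tangent condition forces GD to be normal to DU, so DU runs along (−sin 6°, cos 6°); with |DU| = 19.8, U = (-41.204, 26.540). Then |WU| = |U − W| = 49.011.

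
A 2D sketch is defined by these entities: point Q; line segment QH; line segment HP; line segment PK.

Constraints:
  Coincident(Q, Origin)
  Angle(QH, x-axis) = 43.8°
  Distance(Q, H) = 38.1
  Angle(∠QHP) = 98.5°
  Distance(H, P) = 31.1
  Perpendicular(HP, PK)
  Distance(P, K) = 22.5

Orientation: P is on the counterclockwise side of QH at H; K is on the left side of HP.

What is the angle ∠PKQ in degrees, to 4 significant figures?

112.5°

Q is at the origin; QH runs at 43.8° with length 38.1, so H = 38.1·(cos 43.8°, sin 43.8°) = (27.50, 26.37). ∠QHP = 98.5°, so HP runs at 43.8° + (180° − 98.5°) = 125.3° from the x-axis; with |HP| = 31.1, P = H + 31.1·(cos 125.3°, sin 125.3°) = (9.528, 51.75). HP ⟂ PK; with |PK| = 22.5 on the left of HP, K = P + 22.5·(-0.8161, -0.5779) = (-8.835, 38.75). Then cos ∠PKQ = KP·KQ / (|KP||KQ|), giving 112.5°.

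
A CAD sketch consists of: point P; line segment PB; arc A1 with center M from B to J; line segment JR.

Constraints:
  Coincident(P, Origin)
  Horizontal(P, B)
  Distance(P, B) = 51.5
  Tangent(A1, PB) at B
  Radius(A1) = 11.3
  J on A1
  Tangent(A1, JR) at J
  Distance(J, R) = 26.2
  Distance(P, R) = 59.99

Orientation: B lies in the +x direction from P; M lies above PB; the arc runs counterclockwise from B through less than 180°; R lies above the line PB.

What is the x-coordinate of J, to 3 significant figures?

60.7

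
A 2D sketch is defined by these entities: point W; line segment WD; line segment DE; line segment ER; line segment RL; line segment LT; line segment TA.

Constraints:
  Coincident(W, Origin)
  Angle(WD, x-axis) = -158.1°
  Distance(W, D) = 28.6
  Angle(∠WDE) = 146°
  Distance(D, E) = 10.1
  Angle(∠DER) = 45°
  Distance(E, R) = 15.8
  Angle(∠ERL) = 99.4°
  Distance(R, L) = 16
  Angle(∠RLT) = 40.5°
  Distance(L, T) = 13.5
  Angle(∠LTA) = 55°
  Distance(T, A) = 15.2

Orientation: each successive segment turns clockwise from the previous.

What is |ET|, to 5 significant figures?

10.754

W is at the origin; WD runs at -158.1° with length 28.6, so D = (-26.536, -10.667). ∠WDE = 146.0° gives DE at 167.90° from the x-axis; with |DE| = 10.1, E = (-36.412, -8.5503). ∠DER = 45.0° gives ER at 32.900° from the x-axis; with |ER| = 15.8, R = (-23.146, 0.031853). ∠ERL = 99.4° gives RL at -47.700° from the x-axis; with |RL| = 16.0, L = (-12.378, -11.802). ∠RLT = 40.5° gives LT at 172.80° from the x-axis; with |LT| = 13.5, T = (-25.771, -10.110). Then |ET| = |T − E| = 10.754.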